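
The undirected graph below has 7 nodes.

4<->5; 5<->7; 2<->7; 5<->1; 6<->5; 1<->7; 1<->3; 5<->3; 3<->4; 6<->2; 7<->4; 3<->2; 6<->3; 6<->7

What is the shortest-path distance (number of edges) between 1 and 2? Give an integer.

One shortest route is 1 – 3 – 2, which uses 2 edges, and 1 and 2 are not directly tied, so nothing shorter exists. So d(1,2) = 2.

2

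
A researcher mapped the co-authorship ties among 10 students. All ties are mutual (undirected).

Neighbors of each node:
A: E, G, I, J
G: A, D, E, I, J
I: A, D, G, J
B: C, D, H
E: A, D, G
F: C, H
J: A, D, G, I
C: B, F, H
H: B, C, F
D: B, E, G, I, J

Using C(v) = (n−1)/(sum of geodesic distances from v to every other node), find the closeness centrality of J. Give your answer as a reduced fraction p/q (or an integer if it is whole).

Distances from J: A:1, B:2, C:3, D:1, E:2, F:4, G:1, H:3, I:1. Sum = 18.
n = 10, so closeness = 9/18 = 1/2.

1/2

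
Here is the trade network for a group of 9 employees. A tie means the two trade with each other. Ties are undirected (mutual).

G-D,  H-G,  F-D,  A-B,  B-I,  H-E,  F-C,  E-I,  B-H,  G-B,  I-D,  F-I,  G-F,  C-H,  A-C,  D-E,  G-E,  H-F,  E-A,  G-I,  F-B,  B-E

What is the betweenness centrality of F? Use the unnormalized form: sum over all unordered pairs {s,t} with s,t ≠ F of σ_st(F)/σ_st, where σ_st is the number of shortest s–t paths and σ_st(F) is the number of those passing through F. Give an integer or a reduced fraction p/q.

Pairs whose geodesics pass through F — D–H: 1/3; D–C: 1; D–B: 1/4; H–I: 1/4; I–C: 1; C–G: 1/2; C–B: 1/3.
All other pairs contribute 0.
Summing the contributions gives betweenness(F) = 11/3.

11/3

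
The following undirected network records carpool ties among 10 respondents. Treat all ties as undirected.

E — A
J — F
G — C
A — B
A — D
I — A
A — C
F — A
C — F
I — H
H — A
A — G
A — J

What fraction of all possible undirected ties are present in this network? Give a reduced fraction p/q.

There are 13 edges and 10 nodes, so the maximum possible is C(10,2) = 45.
Density = 13/45.

13/45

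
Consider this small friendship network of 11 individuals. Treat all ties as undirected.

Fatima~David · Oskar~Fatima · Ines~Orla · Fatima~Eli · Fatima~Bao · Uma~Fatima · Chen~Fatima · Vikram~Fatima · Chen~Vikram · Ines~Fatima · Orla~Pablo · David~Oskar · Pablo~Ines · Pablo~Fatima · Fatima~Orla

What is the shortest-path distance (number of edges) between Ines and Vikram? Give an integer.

2

One shortest route is Ines – Fatima – Vikram, which uses 2 edges, and Ines and Vikram are not directly tied, so nothing shorter exists. So d(Ines,Vikram) = 2.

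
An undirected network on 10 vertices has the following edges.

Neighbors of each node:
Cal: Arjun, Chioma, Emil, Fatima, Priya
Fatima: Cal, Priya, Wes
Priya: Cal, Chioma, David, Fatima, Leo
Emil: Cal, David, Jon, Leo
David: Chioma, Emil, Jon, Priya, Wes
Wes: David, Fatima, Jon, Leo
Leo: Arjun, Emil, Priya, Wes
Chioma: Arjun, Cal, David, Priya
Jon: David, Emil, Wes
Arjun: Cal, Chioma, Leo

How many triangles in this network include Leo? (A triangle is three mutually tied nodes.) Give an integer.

0

Leo's neighbors are Arjun, Emil, Priya, and Wes, but none of them are tied to each other, so no triangle contains Leo.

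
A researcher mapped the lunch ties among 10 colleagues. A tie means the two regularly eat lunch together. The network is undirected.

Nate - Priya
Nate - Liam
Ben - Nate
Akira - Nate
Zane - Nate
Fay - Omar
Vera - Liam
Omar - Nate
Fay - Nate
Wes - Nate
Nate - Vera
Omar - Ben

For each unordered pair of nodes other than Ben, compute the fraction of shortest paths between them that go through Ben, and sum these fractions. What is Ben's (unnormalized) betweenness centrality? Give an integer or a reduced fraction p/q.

0

No shortest path between any pair of other nodes passes through Ben.
Summing the contributions gives betweenness(Ben) = 0.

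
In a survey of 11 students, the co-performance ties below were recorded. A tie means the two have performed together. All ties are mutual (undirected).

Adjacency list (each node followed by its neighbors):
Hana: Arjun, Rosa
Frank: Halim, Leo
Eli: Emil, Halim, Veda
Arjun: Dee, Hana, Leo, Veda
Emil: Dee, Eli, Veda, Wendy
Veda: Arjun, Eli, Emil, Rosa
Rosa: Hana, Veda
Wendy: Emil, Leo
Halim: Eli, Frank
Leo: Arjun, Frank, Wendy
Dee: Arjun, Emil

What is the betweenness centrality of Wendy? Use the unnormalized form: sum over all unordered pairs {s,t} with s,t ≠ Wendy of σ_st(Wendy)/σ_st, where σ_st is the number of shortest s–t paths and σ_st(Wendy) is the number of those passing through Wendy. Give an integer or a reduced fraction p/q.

Pairs whose geodesics pass through Wendy — Emil–Leo: 1; Emil–Frank: 1/2; Leo–Eli: 1/3.
All other pairs contribute 0.
Summing the contributions gives betweenness(Wendy) = 11/6.

11/6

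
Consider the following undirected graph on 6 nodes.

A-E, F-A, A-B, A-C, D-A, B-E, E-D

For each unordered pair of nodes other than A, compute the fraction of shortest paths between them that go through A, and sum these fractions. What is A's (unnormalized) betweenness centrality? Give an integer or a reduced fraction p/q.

Pairs whose geodesics pass through A — F–D: 1; F–B: 1; F–E: 1; F–C: 1; D–B: 1/2; D–C: 1; B–C: 1; E–C: 1.
All other pairs contribute 0.
Summing the contributions gives betweenness(A) = 15/2.

15/2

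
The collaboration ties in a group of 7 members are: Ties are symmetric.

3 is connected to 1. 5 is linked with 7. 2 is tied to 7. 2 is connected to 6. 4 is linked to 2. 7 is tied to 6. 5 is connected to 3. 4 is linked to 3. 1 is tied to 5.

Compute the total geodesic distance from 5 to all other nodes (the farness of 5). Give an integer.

Distances from 5: 1:1, 2:2, 3:1, 4:2, 6:2, 7:1.
Sum = 1 + 2 + 1 + 2 + 2 + 1 = 9.

9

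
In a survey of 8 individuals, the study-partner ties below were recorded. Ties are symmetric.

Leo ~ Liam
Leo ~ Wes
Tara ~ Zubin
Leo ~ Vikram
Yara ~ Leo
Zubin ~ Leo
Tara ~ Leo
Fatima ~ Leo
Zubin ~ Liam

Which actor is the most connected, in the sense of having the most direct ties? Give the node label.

Degrees — Fatima:1, Leo:7, Liam:2, Tara:2, Vikram:1, Wes:1, Yara:1, Zubin:3.
The maximum is 7, attained only by Leo.

Leo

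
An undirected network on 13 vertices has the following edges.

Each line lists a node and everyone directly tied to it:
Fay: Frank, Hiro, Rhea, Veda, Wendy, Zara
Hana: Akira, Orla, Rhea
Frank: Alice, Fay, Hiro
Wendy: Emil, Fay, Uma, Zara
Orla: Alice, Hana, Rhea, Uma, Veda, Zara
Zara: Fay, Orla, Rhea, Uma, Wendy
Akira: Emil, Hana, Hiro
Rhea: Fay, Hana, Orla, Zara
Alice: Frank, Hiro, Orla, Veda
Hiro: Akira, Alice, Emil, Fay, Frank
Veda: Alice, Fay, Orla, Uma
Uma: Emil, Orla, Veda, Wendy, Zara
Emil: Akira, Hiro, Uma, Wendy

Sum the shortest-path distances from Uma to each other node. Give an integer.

Distances from Uma: Akira:2, Alice:2, Emil:1, Fay:2, Frank:3, Hana:2, Hiro:2, Orla:1, Rhea:2, Veda:1, Wendy:1, Zara:1.
Sum = 2 + 2 + 1 + 2 + 3 + 2 + 2 + 1 + 2 + 1 + 1 + 1 = 20.

20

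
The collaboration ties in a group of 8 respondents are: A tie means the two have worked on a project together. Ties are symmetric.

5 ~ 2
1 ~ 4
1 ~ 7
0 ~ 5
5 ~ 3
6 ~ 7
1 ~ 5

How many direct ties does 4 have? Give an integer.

4 is directly tied to 1. That is 1 neighbor, so the degree of 4 is 1.

1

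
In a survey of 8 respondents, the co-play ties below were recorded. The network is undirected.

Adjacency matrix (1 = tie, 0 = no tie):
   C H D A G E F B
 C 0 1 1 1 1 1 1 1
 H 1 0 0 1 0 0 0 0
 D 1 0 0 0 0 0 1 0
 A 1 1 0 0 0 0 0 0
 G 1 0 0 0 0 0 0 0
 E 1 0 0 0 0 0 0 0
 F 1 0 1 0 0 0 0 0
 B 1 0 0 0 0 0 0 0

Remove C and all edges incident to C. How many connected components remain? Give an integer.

5

Without C, the remaining ties split the others into: {A, H}; {D, F}; {G}; {E}; {B}.
That's 5 separate components.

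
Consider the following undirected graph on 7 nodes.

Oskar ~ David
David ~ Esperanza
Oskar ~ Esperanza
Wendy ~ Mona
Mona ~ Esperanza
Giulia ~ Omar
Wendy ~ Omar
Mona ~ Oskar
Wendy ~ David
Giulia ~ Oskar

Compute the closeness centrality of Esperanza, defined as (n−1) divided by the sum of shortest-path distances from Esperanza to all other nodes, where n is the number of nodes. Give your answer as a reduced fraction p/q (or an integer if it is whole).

3/5

Distances from Esperanza: David:1, Giulia:2, Mona:1, Omar:3, Oskar:1, Wendy:2. Sum = 10.
n = 7, so closeness = 6/10 = 3/5.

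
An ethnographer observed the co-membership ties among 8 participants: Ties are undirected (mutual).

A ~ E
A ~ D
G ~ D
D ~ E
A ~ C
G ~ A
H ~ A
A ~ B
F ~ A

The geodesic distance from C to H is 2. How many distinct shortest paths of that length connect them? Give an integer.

1

The shortest distance is 2, and the only length-2 path is C–A–H. So there is exactly 1 shortest path.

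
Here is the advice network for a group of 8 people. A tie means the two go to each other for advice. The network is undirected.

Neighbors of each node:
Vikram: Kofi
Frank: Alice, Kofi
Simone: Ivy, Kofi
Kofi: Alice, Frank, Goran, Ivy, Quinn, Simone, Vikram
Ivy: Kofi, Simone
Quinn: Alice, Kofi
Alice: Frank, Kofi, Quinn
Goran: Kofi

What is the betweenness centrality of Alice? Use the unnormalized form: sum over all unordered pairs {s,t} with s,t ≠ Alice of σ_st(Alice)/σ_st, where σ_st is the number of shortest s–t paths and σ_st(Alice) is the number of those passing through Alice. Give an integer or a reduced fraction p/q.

1/2

Pairs whose geodesics pass through Alice — Quinn–Frank: 1/2.
All other pairs contribute 0.
Summing the contributions gives betweenness(Alice) = 1/2.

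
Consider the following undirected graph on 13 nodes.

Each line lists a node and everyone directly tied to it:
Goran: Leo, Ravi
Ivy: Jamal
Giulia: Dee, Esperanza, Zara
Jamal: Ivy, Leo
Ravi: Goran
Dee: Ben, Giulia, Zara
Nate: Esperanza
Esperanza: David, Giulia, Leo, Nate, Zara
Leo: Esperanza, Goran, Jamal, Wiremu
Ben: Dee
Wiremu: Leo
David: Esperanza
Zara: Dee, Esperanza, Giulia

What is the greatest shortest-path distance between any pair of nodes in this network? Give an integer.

6

Eccentricity of each node (its greatest distance to any other): Ben:6, David:4, Dee:5, Esperanza:3, Giulia:4, Goran:5, Ivy:6, Jamal:5, Leo:4, Nate:4, Ravi:6, Wiremu:5, Zara:4.
The maximum eccentricity is 6, realized for instance by the pair Ben–Ravi via Ben – Dee – Giulia – Esperanza – Leo – Goran – Ravi. So the diameter is 6.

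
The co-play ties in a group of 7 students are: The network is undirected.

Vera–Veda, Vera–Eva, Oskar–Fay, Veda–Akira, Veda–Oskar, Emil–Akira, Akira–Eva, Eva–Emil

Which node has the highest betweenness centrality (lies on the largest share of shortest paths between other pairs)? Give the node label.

Unnormalized betweenness of each node: Akira:9/2, Emil:0, Eva:3/2, Fay:0, Oskar:5, Veda:17/2, Vera:3/2.
Veda has the largest value, 17/2, making it the main broker — the node through which the most shortest paths run.

Veda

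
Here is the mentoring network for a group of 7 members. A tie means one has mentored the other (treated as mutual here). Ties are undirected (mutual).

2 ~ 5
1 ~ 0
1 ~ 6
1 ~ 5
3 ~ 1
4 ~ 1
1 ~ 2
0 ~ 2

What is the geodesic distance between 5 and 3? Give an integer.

2

One shortest route is 5 – 1 – 3, which uses 2 edges, and 5 and 3 are not directly tied, so nothing shorter exists. So d(5,3) = 2.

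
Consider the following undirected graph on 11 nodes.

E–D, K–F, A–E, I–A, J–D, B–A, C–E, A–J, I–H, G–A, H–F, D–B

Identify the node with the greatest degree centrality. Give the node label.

Degrees — A:5, B:2, C:1, D:3, E:3, F:2, G:1, H:2, I:2, J:2, K:1.
The maximum is 5, attained only by A.

A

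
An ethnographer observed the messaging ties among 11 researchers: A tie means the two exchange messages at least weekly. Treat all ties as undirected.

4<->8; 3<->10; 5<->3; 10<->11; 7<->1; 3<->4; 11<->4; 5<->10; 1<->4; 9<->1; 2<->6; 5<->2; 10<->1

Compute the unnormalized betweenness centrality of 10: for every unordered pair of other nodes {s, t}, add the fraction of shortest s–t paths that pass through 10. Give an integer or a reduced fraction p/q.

Pairs whose geodesics pass through 10 — 5–11: 1; 5–7: 1; 5–1: 1; 5–9: 1; 11–7: 1/2; 11–1: 1/2; 11–3: 1/2; 11–9: 1/2; 11–6: 1; 11–2: 1; 7–3: 1/2; 7–6: 1; 7–2: 1; 1–3: 1/2 … (+5 more pairs).
All other pairs contribute 0.
Summing the contributions gives betweenness(10) = 31/2.

31/2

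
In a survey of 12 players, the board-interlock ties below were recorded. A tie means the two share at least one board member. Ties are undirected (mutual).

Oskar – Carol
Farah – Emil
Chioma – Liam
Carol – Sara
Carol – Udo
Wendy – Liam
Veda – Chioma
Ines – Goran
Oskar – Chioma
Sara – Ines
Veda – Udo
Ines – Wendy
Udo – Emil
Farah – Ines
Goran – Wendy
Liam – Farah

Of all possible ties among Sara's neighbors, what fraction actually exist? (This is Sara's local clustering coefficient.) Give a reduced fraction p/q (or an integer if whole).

Sara's neighbors: Carol and Ines (k = 2).
Possible neighbor pairs: C(2,2) = 1. Edges among them: none → e = 0.
Clustering(Sara) = 0/1.

0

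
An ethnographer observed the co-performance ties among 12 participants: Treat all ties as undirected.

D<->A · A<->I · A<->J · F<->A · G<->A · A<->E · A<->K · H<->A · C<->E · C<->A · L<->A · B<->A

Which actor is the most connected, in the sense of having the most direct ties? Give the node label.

A

Degrees — A:11, B:1, C:2, D:1, E:2, F:1, G:1, H:1, I:1, J:1, K:1, L:1.
The maximum is 11, attained only by A.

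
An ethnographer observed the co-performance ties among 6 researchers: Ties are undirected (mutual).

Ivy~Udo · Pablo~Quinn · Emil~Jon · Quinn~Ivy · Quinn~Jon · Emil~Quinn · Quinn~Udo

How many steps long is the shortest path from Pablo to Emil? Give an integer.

2

One shortest route is Pablo – Quinn – Emil, which uses 2 edges, and Pablo and Emil are not directly tied, so nothing shorter exists. So d(Pablo,Emil) = 2.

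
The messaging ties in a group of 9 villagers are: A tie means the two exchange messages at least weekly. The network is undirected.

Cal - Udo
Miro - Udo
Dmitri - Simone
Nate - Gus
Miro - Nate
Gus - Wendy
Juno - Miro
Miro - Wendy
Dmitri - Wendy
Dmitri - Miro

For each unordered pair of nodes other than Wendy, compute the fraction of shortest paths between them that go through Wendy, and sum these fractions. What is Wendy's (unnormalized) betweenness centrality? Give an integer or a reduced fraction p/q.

4

Pairs whose geodesics pass through Wendy — Gus–Miro: 1/2; Gus–Udo: 1/2; Gus–Simone: 1; Gus–Dmitri: 1; Gus–Juno: 1/2; Gus–Cal: 1/2.
All other pairs contribute 0.
Summing the contributions gives betweenness(Wendy) = 4.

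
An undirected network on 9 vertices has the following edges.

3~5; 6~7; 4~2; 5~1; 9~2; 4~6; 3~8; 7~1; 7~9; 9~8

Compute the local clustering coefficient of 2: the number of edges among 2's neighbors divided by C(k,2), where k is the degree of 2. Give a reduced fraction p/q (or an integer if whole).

2's neighbors: 4 and 9 (k = 2).
Possible neighbor pairs: C(2,2) = 1. Edges among them: none → e = 0.
Clustering(2) = 0/1.

0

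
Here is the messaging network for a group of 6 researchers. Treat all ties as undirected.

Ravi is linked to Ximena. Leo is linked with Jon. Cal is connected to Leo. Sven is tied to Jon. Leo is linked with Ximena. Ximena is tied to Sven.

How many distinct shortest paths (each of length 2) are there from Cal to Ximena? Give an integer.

The shortest distance is 2, and the only length-2 path is Cal–Leo–Ximena. So there is exactly 1 shortest path.

1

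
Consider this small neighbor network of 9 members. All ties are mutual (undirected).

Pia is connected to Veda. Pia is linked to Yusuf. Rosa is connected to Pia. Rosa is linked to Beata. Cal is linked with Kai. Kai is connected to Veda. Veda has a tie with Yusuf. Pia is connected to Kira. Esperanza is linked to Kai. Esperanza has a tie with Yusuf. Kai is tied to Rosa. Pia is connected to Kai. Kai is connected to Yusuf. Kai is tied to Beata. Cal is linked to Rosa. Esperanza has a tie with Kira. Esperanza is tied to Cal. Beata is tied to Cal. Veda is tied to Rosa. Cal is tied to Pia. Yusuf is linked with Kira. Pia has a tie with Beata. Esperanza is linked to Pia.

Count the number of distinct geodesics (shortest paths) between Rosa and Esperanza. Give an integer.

3

The shortest distance is 2. The length-2 paths are: Rosa–Kai–Esperanza; Rosa–Pia–Esperanza; Rosa–Cal–Esperanza.
That gives 3 distinct shortest paths.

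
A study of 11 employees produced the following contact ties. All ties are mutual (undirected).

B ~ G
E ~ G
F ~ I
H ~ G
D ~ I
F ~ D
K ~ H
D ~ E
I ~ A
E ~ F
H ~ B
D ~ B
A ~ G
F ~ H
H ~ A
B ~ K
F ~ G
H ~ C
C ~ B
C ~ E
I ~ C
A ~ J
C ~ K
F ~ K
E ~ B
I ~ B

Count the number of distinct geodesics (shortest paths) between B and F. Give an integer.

The shortest distance is 2. The length-2 paths are: B–K–F; B–D–F; B–H–F; B–I–F; B–E–F; B–G–F.
That gives 6 distinct shortest paths.

6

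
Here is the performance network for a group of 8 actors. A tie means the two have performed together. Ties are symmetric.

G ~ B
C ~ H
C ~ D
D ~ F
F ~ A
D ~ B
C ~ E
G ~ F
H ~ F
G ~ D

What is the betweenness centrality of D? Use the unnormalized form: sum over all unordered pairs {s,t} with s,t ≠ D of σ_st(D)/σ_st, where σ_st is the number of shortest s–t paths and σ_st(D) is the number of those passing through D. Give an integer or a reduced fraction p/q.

23/3

Pairs whose geodesics pass through D — H–B: 2/3; C–F: 1/2; C–B: 1; C–A: 1/2; C–G: 1; E–F: 1/2; E–B: 1; E–A: 1/2; E–G: 1; F–B: 1/2; B–A: 1/2.
All other pairs contribute 0.
Summing the contributions gives betweenness(D) = 23/3.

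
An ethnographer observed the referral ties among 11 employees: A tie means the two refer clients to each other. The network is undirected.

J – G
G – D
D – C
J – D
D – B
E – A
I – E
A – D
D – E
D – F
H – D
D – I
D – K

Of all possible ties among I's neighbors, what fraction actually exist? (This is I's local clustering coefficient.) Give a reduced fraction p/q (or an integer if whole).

1

I's neighbors: D and E (k = 2).
Possible neighbor pairs: C(2,2) = 1. Edges among them: D–E → e = 1.
Clustering(I) = 1/1.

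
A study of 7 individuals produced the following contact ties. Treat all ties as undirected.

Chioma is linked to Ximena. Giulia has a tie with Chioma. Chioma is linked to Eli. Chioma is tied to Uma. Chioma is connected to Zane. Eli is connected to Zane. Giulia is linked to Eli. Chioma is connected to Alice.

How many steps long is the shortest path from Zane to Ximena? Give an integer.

2

One shortest route is Zane – Chioma – Ximena, which uses 2 edges, and Zane and Ximena are not directly tied, so nothing shorter exists. So d(Zane,Ximena) = 2.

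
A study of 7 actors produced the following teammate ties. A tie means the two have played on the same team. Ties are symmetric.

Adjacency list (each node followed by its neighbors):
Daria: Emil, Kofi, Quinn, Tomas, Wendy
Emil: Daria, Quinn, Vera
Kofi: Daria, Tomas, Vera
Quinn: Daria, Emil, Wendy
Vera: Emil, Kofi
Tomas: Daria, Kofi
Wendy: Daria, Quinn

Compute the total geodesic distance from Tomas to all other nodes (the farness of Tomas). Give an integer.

Distances from Tomas: Daria:1, Emil:2, Kofi:1, Quinn:2, Vera:2, Wendy:2.
Sum = 1 + 2 + 1 + 2 + 2 + 2 = 10.

10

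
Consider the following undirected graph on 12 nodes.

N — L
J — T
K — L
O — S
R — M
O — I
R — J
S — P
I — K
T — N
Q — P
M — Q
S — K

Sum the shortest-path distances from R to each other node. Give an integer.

Distances from R: I:6, J:1, K:5, L:4, M:1, N:3, O:5, P:3, Q:2, S:4, T:2.
Sum = 6 + 1 + 5 + 4 + 1 + 3 + 5 + 3 + 2 + 4 + 2 = 36.

36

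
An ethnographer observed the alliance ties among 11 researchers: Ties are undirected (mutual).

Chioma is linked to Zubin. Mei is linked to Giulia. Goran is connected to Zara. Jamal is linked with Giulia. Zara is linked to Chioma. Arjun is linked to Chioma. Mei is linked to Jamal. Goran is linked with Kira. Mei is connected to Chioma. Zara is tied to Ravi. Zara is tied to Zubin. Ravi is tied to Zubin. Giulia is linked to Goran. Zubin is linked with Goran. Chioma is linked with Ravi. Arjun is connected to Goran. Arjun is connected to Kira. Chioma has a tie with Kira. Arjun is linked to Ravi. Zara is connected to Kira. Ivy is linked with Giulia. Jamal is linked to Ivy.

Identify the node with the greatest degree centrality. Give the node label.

Chioma

Degrees — Arjun:4, Chioma:6, Giulia:4, Goran:5, Ivy:2, Jamal:3, Kira:4, Mei:3, Ravi:4, Zara:5, Zubin:4.
The maximum is 6, attained only by Chioma.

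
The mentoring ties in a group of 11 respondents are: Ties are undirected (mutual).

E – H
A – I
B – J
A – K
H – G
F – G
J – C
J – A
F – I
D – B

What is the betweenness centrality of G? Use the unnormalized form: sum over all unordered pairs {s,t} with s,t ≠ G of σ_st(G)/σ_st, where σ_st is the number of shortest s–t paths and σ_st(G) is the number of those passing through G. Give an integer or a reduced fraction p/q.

16

Pairs whose geodesics pass through G — F–E: 1; F–H: 1; J–E: 1; J–H: 1; K–E: 1; K–H: 1; I–E: 1; I–H: 1; C–E: 1; C–H: 1; A–E: 1; A–H: 1; D–E: 1; D–H: 1 … (+2 more pairs).
All other pairs contribute 0.
Summing the contributions gives betweenness(G) = 16.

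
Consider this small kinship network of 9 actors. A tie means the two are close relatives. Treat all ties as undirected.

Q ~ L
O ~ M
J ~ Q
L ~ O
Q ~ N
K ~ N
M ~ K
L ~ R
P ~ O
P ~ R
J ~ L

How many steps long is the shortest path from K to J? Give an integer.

3

One shortest route is K – N – Q – J, which uses 3 edges, and at distance 2 from K we only reach {O, Q}, which does not include J. So d(K,J) = 3.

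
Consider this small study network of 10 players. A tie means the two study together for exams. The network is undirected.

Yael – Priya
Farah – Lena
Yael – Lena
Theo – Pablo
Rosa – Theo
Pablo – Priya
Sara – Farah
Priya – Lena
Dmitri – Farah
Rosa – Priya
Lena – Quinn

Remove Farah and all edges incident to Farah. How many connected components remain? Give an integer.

3

Without Farah, the remaining ties split the others into: {Lena, Pablo, Priya, Quinn, Rosa, Theo, Yael}; {Dmitri}; {Sara}.
That's 3 separate components.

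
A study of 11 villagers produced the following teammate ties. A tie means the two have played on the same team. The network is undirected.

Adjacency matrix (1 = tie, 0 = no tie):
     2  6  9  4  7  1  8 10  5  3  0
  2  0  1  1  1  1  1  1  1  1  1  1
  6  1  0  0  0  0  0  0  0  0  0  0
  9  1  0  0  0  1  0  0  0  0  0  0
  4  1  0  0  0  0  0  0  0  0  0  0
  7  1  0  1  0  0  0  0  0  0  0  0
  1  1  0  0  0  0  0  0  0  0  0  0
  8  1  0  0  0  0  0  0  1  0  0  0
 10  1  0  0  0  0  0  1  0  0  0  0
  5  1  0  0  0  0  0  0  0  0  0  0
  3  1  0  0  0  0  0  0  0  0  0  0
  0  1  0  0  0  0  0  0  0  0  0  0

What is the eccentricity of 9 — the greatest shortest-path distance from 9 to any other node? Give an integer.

Distances from 9: 0:2, 1:2, 2:1, 3:2, 4:2, 5:2, 6:2, 7:1, 8:2, 10:2.
The largest is 2 (to 6, 4, 1, 8, 10, 5, 3, and 0), so the eccentricity of 9 is 2.

2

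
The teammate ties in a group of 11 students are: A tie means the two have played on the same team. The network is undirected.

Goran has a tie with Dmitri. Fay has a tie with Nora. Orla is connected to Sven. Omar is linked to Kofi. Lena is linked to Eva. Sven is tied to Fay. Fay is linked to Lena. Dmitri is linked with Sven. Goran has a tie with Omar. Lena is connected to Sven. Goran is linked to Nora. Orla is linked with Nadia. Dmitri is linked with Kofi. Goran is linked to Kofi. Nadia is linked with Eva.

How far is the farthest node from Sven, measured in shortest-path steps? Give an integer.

3

Distances from Sven: Dmitri:1, Eva:2, Fay:1, Goran:2, Kofi:2, Lena:1, Nadia:2, Nora:2, Omar:3, Orla:1.
The largest is 3 (to Omar), so the eccentricity of Sven is 3.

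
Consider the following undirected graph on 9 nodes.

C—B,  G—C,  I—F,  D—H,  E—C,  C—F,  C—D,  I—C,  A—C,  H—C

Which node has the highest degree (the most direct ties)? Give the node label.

C

Degrees — A:1, B:1, C:8, D:2, E:1, F:2, G:1, H:2, I:2.
The maximum is 8, attained only by C.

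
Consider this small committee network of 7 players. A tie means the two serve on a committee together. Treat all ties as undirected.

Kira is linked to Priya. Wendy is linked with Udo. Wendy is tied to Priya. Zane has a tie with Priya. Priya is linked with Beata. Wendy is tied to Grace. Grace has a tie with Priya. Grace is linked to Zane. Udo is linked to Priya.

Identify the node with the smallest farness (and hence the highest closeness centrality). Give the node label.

Farness (sum of distances to all others) for each node — Beata:11, Grace:9, Kira:11, Priya:6, Udo:10, Wendy:9, Zane:10.
The smallest farness is 6, for Priya, so Priya has the highest closeness.

Priya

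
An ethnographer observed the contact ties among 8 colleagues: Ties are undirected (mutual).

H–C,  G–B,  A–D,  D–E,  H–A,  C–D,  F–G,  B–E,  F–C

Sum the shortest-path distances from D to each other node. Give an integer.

Distances from D: A:1, B:2, C:1, E:1, F:2, G:3, H:2.
Sum = 1 + 2 + 1 + 1 + 2 + 3 + 2 = 12.

12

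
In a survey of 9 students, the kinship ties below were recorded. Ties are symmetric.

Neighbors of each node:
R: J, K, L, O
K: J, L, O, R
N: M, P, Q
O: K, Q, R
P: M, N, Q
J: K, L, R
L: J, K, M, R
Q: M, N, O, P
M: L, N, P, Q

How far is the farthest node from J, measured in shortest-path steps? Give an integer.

3

Distances from J: K:1, L:1, M:2, N:3, O:2, P:3, Q:3, R:1.
The largest is 3 (to Q, N, and P), so the eccentricity of J is 3.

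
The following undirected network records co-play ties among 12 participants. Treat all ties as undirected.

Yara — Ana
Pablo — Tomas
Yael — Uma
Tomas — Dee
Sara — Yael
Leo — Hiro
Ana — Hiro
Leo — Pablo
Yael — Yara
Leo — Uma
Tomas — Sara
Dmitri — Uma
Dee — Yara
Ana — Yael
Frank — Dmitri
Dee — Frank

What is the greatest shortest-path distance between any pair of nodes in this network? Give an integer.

Eccentricity of each node (its greatest distance to any other): Ana:3, Dee:3, Dmitri:3, Frank:4, Hiro:4, Leo:3, Pablo:3, Sara:3, Tomas:3, Uma:3, Yael:3, Yara:3.
The maximum eccentricity is 4, realized for instance by the pair Hiro–Frank via Hiro – Leo – Uma – Dmitri – Frank. So the diameter is 4.

4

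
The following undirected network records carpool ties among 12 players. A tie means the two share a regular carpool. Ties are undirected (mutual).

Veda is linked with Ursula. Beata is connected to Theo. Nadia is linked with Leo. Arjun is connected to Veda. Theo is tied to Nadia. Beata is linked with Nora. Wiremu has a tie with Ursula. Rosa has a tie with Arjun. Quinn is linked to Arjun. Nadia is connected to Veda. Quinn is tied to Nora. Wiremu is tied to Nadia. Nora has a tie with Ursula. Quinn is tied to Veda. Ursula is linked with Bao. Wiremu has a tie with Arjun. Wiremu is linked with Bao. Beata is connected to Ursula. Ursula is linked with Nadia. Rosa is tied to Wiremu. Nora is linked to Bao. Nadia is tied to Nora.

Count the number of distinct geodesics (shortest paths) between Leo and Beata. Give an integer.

3

The shortest distance is 3. The length-3 paths are: Leo–Nadia–Ursula–Beata; Leo–Nadia–Nora–Beata; Leo–Nadia–Theo–Beata.
That gives 3 distinct shortest paths.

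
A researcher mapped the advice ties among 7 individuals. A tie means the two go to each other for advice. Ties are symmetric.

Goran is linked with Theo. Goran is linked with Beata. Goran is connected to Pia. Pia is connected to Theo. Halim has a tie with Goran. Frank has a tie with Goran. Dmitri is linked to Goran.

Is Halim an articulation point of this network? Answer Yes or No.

No

Even without Halim, every remaining node can still reach every other (the residual graph is connected), so Halim is not a cut vertex.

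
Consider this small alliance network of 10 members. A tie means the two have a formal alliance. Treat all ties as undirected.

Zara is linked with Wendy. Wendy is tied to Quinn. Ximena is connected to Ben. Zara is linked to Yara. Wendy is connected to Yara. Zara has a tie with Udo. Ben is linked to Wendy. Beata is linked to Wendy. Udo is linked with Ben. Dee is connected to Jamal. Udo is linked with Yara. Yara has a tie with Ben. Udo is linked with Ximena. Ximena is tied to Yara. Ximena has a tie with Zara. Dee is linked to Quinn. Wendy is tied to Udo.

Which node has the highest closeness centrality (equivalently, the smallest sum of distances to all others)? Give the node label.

Wendy

Farness (sum of distances to all others) for each node — Beata:21, Ben:17, Dee:23, Jamal:31, Quinn:17, Udo:16, Wendy:13, Ximena:21, Yara:16, Zara:17.
The smallest farness is 13, for Wendy, so Wendy has the highest closeness.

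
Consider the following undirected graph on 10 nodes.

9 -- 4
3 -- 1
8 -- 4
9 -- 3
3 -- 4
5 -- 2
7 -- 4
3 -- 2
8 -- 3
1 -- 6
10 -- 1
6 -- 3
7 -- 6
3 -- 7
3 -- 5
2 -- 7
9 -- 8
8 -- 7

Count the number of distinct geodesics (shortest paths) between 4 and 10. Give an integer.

1

The shortest distance is 3, and the only length-3 path is 4–3–1–10. So there is exactly 1 shortest path.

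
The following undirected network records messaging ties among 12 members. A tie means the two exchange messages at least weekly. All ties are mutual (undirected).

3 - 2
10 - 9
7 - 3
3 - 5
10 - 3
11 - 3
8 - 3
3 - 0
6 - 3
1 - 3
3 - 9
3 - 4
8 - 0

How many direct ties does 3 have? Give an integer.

3 is directly tied to 0, 1, 2, 4, 5, 6, 7, 8, 9, 10, and 11. That is 11 neighbors, so the degree of 3 is 11.

11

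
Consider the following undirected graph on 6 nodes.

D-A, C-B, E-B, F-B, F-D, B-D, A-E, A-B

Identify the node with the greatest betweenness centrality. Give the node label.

Unnormalized betweenness of each node: A:1/2, B:6, C:0, D:1/2, E:0, F:0.
B has the largest value, 6, making it the main broker — the node through which the most shortest paths run.

B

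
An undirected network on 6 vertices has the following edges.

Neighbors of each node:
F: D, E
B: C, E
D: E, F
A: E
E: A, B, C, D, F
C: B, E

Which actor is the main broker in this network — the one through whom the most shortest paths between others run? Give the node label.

E

Unnormalized betweenness of each node: A:0, B:0, C:0, D:0, E:8, F:0.
E has the largest value, 8, making it the main broker — the node through which the most shortest paths run.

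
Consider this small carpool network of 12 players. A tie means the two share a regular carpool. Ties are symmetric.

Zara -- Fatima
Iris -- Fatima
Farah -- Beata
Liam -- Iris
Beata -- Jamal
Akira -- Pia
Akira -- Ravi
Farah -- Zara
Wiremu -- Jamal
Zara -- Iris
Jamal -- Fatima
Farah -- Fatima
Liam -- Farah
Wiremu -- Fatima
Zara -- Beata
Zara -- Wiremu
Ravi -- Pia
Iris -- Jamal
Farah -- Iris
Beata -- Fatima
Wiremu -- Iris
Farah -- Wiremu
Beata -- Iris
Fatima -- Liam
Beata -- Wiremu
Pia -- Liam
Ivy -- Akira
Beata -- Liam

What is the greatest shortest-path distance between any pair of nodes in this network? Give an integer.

Eccentricity of each node (its greatest distance to any other): Akira:4, Beata:4, Farah:4, Fatima:4, Iris:4, Ivy:5, Jamal:5, Liam:3, Pia:3, Ravi:4, Wiremu:5, Zara:5.
The maximum eccentricity is 5, realized for instance by the pair Ivy–Wiremu via Ivy – Akira – Pia – Liam – Fatima – Wiremu. So the diameter is 5.

5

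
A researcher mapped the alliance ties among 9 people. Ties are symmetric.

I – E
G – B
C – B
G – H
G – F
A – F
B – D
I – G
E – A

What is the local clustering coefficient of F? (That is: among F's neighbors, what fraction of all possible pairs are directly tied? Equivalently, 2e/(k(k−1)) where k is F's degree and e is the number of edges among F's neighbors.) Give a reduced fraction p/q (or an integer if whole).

0

F's neighbors: A and G (k = 2).
Possible neighbor pairs: C(2,2) = 1. Edges among them: none → e = 0.
Clustering(F) = 0/1.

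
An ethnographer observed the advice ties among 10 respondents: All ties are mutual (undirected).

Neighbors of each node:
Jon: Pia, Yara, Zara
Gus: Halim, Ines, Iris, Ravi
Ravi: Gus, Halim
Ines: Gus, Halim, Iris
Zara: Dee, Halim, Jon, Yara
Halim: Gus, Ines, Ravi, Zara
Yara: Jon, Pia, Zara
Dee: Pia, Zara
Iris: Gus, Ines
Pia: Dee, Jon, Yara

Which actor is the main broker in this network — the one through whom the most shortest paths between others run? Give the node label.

Zara

Unnormalized betweenness of each node: Dee:2, Gus:9/2, Halim:41/2, Ines:3, Iris:0, Jon:2, Pia:1, Ravi:0, Yara:2, Zara:21.
Zara has the largest value, 21, making it the main broker — the node through which the most shortest paths run.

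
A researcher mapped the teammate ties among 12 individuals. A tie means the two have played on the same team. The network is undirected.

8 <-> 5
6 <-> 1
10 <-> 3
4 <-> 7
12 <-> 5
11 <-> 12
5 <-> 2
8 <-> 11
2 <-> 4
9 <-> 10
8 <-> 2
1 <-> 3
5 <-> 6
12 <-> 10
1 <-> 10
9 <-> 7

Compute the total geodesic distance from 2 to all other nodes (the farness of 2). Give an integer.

24

Distances from 2: 1:3, 3:4, 4:1, 5:1, 6:2, 7:2, 8:1, 9:3, 10:3, 11:2, 12:2.
Sum = 3 + 4 + 1 + 1 + 2 + 2 + 1 + 3 + 3 + 2 + 2 = 24.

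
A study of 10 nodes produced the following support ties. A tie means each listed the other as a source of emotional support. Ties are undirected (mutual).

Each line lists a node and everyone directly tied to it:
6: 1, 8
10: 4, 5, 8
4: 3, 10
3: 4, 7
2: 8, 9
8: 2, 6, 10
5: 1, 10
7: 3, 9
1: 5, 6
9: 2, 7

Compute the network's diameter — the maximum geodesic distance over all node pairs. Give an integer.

5

Eccentricity of each node (its greatest distance to any other): 1:5, 2:3, 3:4, 4:3, 5:4, 6:4, 7:5, 8:3, 9:4, 10:3.
The maximum eccentricity is 5, realized for instance by the pair 1–7 via 1 – 5 – 10 – 4 – 3 – 7. So the diameter is 5.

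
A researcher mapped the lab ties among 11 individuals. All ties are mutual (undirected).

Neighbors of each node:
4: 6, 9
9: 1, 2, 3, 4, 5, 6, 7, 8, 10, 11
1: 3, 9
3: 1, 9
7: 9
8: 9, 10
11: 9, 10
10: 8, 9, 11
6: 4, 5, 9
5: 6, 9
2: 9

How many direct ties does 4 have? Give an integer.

2

4 is directly tied to 6 and 9. That is 2 neighbors, so the degree of 4 is 2.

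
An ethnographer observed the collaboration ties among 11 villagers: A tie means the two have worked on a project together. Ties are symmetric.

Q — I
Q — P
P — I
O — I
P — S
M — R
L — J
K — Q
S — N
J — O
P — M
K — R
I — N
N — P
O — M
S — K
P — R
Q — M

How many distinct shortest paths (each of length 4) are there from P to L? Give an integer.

2

The shortest distance is 4. The length-4 paths are: P–M–O–J–L; P–I–O–J–L.
That gives 2 distinct shortest paths.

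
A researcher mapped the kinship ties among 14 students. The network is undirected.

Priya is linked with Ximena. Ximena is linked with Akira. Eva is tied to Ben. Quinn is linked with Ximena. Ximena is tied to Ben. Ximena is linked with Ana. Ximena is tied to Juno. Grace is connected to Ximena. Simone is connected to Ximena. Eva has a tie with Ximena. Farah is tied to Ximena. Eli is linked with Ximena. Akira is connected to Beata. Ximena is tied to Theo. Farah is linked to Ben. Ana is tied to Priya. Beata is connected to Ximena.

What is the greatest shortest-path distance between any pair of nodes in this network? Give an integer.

2

Eccentricity of each node (its greatest distance to any other): Akira:2, Ana:2, Beata:2, Ben:2, Eli:2, Eva:2, Farah:2, Grace:2, Juno:2, Priya:2, Quinn:2, Simone:2, Theo:2, Ximena:1.
The maximum eccentricity is 2, realized for instance by the pair Quinn–Simone via Quinn – Ximena – Simone. So the diameter is 2.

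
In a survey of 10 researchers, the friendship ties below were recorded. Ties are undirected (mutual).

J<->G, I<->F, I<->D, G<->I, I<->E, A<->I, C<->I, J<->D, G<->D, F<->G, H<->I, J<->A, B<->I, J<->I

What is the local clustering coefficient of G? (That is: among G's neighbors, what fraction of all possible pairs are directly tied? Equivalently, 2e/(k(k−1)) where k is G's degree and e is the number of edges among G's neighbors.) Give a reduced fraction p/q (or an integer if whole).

G's neighbors: D, F, I, and J (k = 4).
Possible neighbor pairs: C(4,2) = 6. Edges among them: D–I, D–J, F–I, I–J → e = 4.
Clustering(G) = 4/6 = 2/3.

2/3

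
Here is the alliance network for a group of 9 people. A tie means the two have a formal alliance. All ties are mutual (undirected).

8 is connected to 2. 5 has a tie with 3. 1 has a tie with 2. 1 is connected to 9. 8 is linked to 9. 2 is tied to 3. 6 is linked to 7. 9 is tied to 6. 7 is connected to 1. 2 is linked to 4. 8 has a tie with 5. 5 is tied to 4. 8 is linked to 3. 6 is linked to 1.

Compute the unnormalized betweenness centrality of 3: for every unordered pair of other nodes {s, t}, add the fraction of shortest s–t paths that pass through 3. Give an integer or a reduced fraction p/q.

47/60

Pairs whose geodesics pass through 3 — 1–5: 1/4; 7–5: 1/5; 5–2: 1/3.
All other pairs contribute 0.
Summing the contributions gives betweenness(3) = 47/60.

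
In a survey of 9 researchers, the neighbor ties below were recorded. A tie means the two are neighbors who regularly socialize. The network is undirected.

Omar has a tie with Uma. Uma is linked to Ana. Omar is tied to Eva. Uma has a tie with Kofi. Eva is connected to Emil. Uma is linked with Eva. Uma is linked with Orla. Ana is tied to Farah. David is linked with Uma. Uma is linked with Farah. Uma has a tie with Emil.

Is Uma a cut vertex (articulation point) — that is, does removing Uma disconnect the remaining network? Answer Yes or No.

Yes

Removing Uma leaves {Emil, Eva, and Omar} with no path to {Kofi}, so the network splits into 5 components. Uma is a cut vertex.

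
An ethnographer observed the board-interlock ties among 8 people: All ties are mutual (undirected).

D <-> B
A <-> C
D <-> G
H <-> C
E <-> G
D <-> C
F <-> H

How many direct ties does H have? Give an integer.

H is directly tied to C and F. That is 2 neighbors, so the degree of H is 2.

2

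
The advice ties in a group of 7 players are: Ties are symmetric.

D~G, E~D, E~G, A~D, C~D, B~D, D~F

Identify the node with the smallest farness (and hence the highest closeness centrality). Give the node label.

Farness (sum of distances to all others) for each node — A:11, B:11, C:11, D:6, E:10, F:11, G:10.
The smallest farness is 6, for D, so D has the highest closeness.

D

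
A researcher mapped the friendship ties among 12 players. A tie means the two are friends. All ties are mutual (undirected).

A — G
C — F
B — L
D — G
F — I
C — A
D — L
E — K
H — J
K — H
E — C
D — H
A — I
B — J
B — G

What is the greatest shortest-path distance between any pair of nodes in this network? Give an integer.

5

Eccentricity of each node (its greatest distance to any other): A:3, B:4, C:4, D:4, E:4, F:5, G:3, H:4, I:4, J:5, K:4, L:5.
The maximum eccentricity is 5, realized for instance by the pair L–F via L – D – G – A – I – F. So the diameter is 5.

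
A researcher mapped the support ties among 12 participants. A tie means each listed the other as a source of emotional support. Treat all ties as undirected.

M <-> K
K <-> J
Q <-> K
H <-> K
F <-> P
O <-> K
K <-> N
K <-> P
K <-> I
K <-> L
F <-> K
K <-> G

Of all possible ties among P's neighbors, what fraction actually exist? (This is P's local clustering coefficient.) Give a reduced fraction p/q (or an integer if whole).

1

P's neighbors: F and K (k = 2).
Possible neighbor pairs: C(2,2) = 1. Edges among them: F–K → e = 1.
Clustering(P) = 1/1.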